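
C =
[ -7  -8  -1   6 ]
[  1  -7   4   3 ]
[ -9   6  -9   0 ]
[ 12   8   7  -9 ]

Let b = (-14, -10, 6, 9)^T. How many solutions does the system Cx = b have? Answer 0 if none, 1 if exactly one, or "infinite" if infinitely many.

infinite

Row reduce the augmented matrix [C | b].
R2 ← R2 + (1/7)·R1: [0, -57/7, 27/7, 27/7, -12]
R3 ← R3 − (9/7)·R1: [0, 114/7, -54/7, -54/7, 24]
R4 ← R4 + (12/7)·R1: [0, -40/7, 37/7, 9/7, -15]
R3 ← R3 + (2)·R2: [0, 0, 0, 0, 0]
R4 ← R4 − (40/57)·R2: [0, 0, 49/19, -27/19, -125/19]
Swap R3 ↔ R4
The echelon form has 3 nonzero rows, and every pivot lies in the first 4 columns, so rank(C) = rank([C|b]) = 3.
The system is consistent.
rank = 3 < 4 unknowns, so there are infinitely many solutions.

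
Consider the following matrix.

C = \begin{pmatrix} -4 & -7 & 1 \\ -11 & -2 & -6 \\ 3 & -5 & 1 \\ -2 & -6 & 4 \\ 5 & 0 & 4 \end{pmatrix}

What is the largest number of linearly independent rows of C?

3

Row reduce to echelon form.
R2 ← R2 − (11/4)·R1: [0, 69/4, -35/4]
R3 ← R3 + (3/4)·R1: [0, -41/4, 7/4]
R4 ← R4 − (1/2)·R1: [0, -5/2, 7/2]
R5 ← R5 + (5/4)·R1: [0, -35/4, 21/4]
R3 ← R3 + (41/69)·R2: [0, 0, -238/69]
R4 ← R4 + (10/69)·R2: [0, 0, 154/69]
R5 ← R5 + (35/69)·R2: [0, 0, 56/69]
R4 ← R4 + (11/17)·R3: [0, 0, 0]
R5 ← R5 + (4/17)·R3: [0, 0, 0]
Echelon form has 3 nonzero rows, so rank(C) = 3.
The rank gives the maximum number of linearly independent rows: 3.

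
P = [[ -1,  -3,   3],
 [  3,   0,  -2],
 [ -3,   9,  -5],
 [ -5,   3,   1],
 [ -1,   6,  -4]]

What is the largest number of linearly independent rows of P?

Row reduce to echelon form.
R2 ← R2 + (3)·R1: [0, -9, 7]
R3 ← R3 − (3)·R1: [0, 18, -14]
R4 ← R4 − (5)·R1: [0, 18, -14]
R5 ← R5 − R1: [0, 9, -7]
R3 ← R3 + (2)·R2: [0, 0, 0]
R4 ← R4 + (2)·R2: [0, 0, 0]
R5 ← R5 + R2: [0, 0, 0]
Echelon form has 2 nonzero rows, so rank(P) = 2.
The rank gives the maximum number of linearly independent rows: 2.

2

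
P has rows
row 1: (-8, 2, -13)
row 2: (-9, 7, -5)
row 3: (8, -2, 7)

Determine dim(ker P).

0

Row reduce to echelon form.
R2 ← R2 − (9/8)·R1: [0, 19/4, 77/8]
R3 ← R3 + R1: [0, 0, -6]
3 nonzero rows, so rank(P) = 3.
P has 3 columns; by rank–nullity, nullity = 3 − 3 = 0.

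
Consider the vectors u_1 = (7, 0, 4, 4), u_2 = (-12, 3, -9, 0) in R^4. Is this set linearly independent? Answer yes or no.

Form the matrix with these vectors as rows and row reduce.
R2 ← R2 + (12/7)·R1: [0, 3, -15/7, 48/7]
2 nonzero rows, so the 2 vectors span a space of dimension 2.
Since 2 = 2, the vectors are linearly independent.

yes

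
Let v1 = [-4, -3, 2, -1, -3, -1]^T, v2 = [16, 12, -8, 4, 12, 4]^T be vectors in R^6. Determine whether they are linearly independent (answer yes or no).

no

Form the matrix with these vectors as rows and row reduce.
R2 ← R2 + (4)·R1: [0, 0, 0, 0, 0, 0]
1 nonzero row, so the 2 vectors span a space of dimension 1.
Since 1 < 2, the vectors are linearly dependent.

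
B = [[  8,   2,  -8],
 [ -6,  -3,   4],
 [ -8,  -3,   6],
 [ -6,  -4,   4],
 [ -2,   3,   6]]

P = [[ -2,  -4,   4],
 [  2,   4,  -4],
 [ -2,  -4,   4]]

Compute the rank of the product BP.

1

First compute BP:
[[  4,   8,  -8],
 [ -2,  -4,   4],
 [ -2,  -4,   4],
 [ -4,  -8,   8],
 [ -2,  -4,   4]]
Now row reduce the product.
R2 ← R2 + (1/2)·R1: [0, 0, 0]
R3 ← R3 + (1/2)·R1: [0, 0, 0]
R4 ← R4 + R1: [0, 0, 0]
R5 ← R5 + (1/2)·R1: [0, 0, 0]
1 nonzero row, so rank(BP) = 1.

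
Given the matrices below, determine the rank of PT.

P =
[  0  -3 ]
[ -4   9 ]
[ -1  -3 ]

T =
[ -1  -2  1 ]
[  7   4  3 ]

2

First compute PT:
[[-21, -12,  -9],
 [ 67,  44,  23],
 [-20, -10, -10]]
Now row reduce the product.
R2 ← R2 + (67/21)·R1: [0, 40/7, -40/7]
R3 ← R3 − (20/21)·R1: [0, 10/7, -10/7]
R3 ← R3 − (1/4)·R2: [0, 0, 0]
2 nonzero rows, so rank(PT) = 2.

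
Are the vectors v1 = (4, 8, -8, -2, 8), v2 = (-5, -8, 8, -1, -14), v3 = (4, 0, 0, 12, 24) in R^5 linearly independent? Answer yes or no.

no

Form the matrix with these vectors as rows and row reduce.
R2 ← R2 + (5/4)·R1: [0, 2, -2, -7/2, -4]
R3 ← R3 − R1: [0, -8, 8, 14, 16]
R3 ← R3 + (4)·R2: [0, 0, 0, 0, 0]
2 nonzero rows, so the 3 vectors span a space of dimension 2.
Since 2 < 3, the vectors are linearly dependent.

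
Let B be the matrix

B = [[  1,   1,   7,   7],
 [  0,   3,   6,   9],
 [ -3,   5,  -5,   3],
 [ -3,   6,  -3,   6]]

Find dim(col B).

2

Row reduce to echelon form.
R3 ← R3 + (3)·R1: [0, 8, 16, 24]
R4 ← R4 + (3)·R1: [0, 9, 18, 27]
R3 ← R3 − (8/3)·R2: [0, 0, 0, 0]
R4 ← R4 − (3)·R2: [0, 0, 0, 0]
Echelon form has 2 nonzero rows, so rank(B) = 2.
The column space has dimension equal to the rank: 2.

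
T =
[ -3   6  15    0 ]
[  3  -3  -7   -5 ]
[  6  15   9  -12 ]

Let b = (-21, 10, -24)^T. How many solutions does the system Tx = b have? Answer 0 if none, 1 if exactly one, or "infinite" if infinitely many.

Row reduce the augmented matrix [T | b].
R2 ← R2 + R1: [0, 3, 8, -5, -11]
R3 ← R3 + (2)·R1: [0, 27, 39, -12, -66]
R3 ← R3 − (9)·R2: [0, 0, -33, 33, 33]
The echelon form has 3 nonzero rows, and every pivot lies in the first 4 columns, so rank(T) = rank([T|b]) = 3.
The system is consistent.
rank = 3 < 4 unknowns, so there are infinitely many solutions.

infinite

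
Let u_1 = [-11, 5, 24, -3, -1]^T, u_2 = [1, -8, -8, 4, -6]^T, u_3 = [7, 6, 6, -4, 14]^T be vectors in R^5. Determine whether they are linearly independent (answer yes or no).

yes

Form the matrix with these vectors as rows and row reduce.
R2 ← R2 + (1/11)·R1: [0, -83/11, -64/11, 41/11, -67/11]
R3 ← R3 + (7/11)·R1: [0, 101/11, 234/11, -65/11, 147/11]
R3 ← R3 + (101/83)·R2: [0, 0, 1178/83, -114/83, 494/83]
3 nonzero rows, so the 3 vectors span a space of dimension 3.
Since 3 = 3, the vectors are linearly independent.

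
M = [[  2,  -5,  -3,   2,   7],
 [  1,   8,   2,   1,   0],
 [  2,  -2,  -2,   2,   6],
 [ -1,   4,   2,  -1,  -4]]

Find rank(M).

Row reduce to echelon form.
R2 ← R2 − (1/2)·R1: [0, 21/2, 7/2, 0, -7/2]
R3 ← R3 − R1: [0, 3, 1, 0, -1]
R4 ← R4 + (1/2)·R1: [0, 3/2, 1/2, 0, -1/2]
R3 ← R3 − (2/7)·R2: [0, 0, 0, 0, 0]
R4 ← R4 − (1/7)·R2: [0, 0, 0, 0, 0]
Echelon form has 2 nonzero rows, so rank(M) = 2.

2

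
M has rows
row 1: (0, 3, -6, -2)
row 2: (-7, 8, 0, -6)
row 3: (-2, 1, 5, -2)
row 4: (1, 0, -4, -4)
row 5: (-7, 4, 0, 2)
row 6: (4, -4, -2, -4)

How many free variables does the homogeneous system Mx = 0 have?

0

Row reduce to echelon form.
Swap R1 ↔ R2
R3 ← R3 − (2/7)·R1: [0, -9/7, 5, -2/7]
R4 ← R4 + (1/7)·R1: [0, 8/7, -4, -34/7]
R5 ← R5 − R1: [0, -4, 0, 8]
R6 ← R6 + (4/7)·R1: [0, 4/7, -2, -52/7]
R3 ← R3 + (3/7)·R2: [0, 0, 17/7, -8/7]
R4 ← R4 − (8/21)·R2: [0, 0, -12/7, -86/21]
R5 ← R5 + (4/3)·R2: [0, 0, -8, 16/3]
R6 ← R6 − (4/21)·R2: [0, 0, -6/7, -148/21]
R4 ← R4 + (12/17)·R3: [0, 0, 0, -250/51]
R5 ← R5 + (56/17)·R3: [0, 0, 0, 80/51]
R6 ← R6 + (6/17)·R3: [0, 0, 0, -380/51]
R5 ← R5 + (8/25)·R4: [0, 0, 0, 0]
R6 ← R6 − (38/25)·R4: [0, 0, 0, 0]
4 nonzero rows, so rank(M) = 4.
M has 4 columns; by rank–nullity, nullity = 4 − 4 = 0.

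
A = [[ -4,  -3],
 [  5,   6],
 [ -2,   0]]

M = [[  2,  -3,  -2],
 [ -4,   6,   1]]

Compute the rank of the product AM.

2

First compute AM:
[[  4,  -6,   5],
 [-14,  21,  -4],
 [ -4,   6,   4]]
Now row reduce the product.
R2 ← R2 + (7/2)·R1: [0, 0, 27/2]
R3 ← R3 + R1: [0, 0, 9]
R3 ← R3 − (2/3)·R2: [0, 0, 0]
2 nonzero rows, so rank(AM) = 2.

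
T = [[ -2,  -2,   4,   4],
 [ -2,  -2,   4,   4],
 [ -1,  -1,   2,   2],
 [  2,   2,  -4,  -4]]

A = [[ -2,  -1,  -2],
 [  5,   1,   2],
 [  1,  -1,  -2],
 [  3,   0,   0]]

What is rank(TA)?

First compute TA:
[[ 10,  -4,  -8],
 [ 10,  -4,  -8],
 [  5,  -2,  -4],
 [-10,   4,   8]]
Now row reduce the product.
R2 ← R2 − R1: [0, 0, 0]
R3 ← R3 − (1/2)·R1: [0, 0, 0]
R4 ← R4 + R1: [0, 0, 0]
1 nonzero row, so rank(TA) = 1.

1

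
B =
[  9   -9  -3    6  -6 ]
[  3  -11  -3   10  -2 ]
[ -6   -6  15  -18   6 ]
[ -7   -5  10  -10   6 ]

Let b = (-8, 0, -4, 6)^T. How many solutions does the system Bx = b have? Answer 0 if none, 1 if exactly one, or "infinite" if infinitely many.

0

Row reduce the augmented matrix [B | b].
R2 ← R2 − (1/3)·R1: [0, -8, -2, 8, 0, 8/3]
R3 ← R3 + (2/3)·R1: [0, -12, 13, -14, 2, -28/3]
R4 ← R4 + (7/9)·R1: [0, -12, 23/3, -16/3, 4/3, -2/9]
R3 ← R3 − (3/2)·R2: [0, 0, 16, -26, 2, -40/3]
R4 ← R4 − (3/2)·R2: [0, 0, 32/3, -52/3, 4/3, -38/9]
R4 ← R4 − (2/3)·R3: [0, 0, 0, 0, 0, 14/3]
The echelon form has 4 nonzero rows; the last pivot sits in the augmented column, so rank(B) = 3 but rank([B|b]) = 4.
Since the ranks differ, the system is inconsistent.
It has no solutions.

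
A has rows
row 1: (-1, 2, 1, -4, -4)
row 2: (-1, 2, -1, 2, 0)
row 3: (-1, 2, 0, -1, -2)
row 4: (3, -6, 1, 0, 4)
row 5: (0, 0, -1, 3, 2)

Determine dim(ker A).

Row reduce to echelon form.
R2 ← R2 − R1: [0, 0, -2, 6, 4]
R3 ← R3 − R1: [0, 0, -1, 3, 2]
R4 ← R4 + (3)·R1: [0, 0, 4, -12, -8]
R3 ← R3 − (1/2)·R2: [0, 0, 0, 0, 0]
R4 ← R4 + (2)·R2: [0, 0, 0, 0, 0]
R5 ← R5 − (1/2)·R2: [0, 0, 0, 0, 0]
2 nonzero rows, so rank(A) = 2.
A has 5 columns; by rank–nullity, nullity = 5 − 2 = 3.

3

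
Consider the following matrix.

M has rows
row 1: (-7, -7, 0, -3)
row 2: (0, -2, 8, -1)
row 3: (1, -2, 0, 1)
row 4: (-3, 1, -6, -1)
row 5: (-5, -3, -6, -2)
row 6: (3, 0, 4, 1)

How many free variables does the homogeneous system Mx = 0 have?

Row reduce to echelon form.
R3 ← R3 + (1/7)·R1: [0, -3, 0, 4/7]
R4 ← R4 − (3/7)·R1: [0, 4, -6, 2/7]
R5 ← R5 − (5/7)·R1: [0, 2, -6, 1/7]
R6 ← R6 + (3/7)·R1: [0, -3, 4, -2/7]
R3 ← R3 − (3/2)·R2: [0, 0, -12, 29/14]
R4 ← R4 + (2)·R2: [0, 0, 10, -12/7]
R5 ← R5 + R2: [0, 0, 2, -6/7]
R6 ← R6 − (3/2)·R2: [0, 0, -8, 17/14]
R4 ← R4 + (5/6)·R3: [0, 0, 0, 1/84]
R5 ← R5 + (1/6)·R3: [0, 0, 0, -43/84]
R6 ← R6 − (2/3)·R3: [0, 0, 0, -1/6]
R5 ← R5 + (43)·R4: [0, 0, 0, 0]
R6 ← R6 + (14)·R4: [0, 0, 0, 0]
4 nonzero rows, so rank(M) = 4.
M has 4 columns; by rank–nullity, nullity = 4 − 4 = 0.

0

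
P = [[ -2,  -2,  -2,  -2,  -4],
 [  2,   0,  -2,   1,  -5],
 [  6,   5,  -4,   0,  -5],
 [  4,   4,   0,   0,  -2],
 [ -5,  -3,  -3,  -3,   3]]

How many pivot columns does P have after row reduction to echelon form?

Row reduce to echelon form.
R2 ← R2 + R1: [0, -2, -4, -1, -9]
R3 ← R3 + (3)·R1: [0, -1, -10, -6, -17]
R4 ← R4 + (2)·R1: [0, 0, -4, -4, -10]
R5 ← R5 − (5/2)·R1: [0, 2, 2, 2, 13]
R3 ← R3 − (1/2)·R2: [0, 0, -8, -11/2, -25/2]
R5 ← R5 + R2: [0, 0, -2, 1, 4]
R4 ← R4 − (1/2)·R3: [0, 0, 0, -5/4, -15/4]
R5 ← R5 − (1/4)·R3: [0, 0, 0, 19/8, 57/8]
R5 ← R5 + (19/10)·R4: [0, 0, 0, 0, 0]
Echelon form has 4 nonzero rows, so rank(P) = 4.
Each nonzero row contributes one pivot column: 4 pivot columns.

4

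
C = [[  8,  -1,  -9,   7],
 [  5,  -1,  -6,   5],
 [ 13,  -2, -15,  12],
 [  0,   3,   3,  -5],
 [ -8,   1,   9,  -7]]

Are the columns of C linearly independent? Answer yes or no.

no

Row reduce C to echelon form.
R2 ← R2 − (5/8)·R1: [0, -3/8, -3/8, 5/8]
R3 ← R3 − (13/8)·R1: [0, -3/8, -3/8, 5/8]
R5 ← R5 + R1: [0, 0, 0, 0]
R3 ← R3 − R2: [0, 0, 0, 0]
R4 ← R4 + (8)·R2: [0, 0, 0, 0]
2 pivots among 4 columns.
Only 2 < 4 pivot columns, so the columns are linearly dependent.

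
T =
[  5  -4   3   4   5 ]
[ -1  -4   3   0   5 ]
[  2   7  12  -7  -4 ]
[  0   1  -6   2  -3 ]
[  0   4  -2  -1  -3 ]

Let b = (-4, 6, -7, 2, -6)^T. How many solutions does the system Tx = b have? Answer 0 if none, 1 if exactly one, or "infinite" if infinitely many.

0

Row reduce the augmented matrix [T | b].
R2 ← R2 + (1/5)·R1: [0, -24/5, 18/5, 4/5, 6, 26/5]
R3 ← R3 − (2/5)·R1: [0, 43/5, 54/5, -43/5, -6, -27/5]
R3 ← R3 + (43/24)·R2: [0, 0, 69/4, -43/6, 19/4, 47/12]
R4 ← R4 + (5/24)·R2: [0, 0, -21/4, 13/6, -7/4, 37/12]
R5 ← R5 + (5/6)·R2: [0, 0, 1, -1/3, 2, -5/3]
R4 ← R4 + (7/23)·R3: [0, 0, 0, -1/69, -7/23, 295/69]
R5 ← R5 − (4/69)·R3: [0, 0, 0, 17/207, 119/69, -392/207]
R5 ← R5 + (17/3)·R4: [0, 0, 0, 0, 0, 67/3]
The echelon form has 5 nonzero rows; the last pivot sits in the augmented column, so rank(T) = 4 but rank([T|b]) = 5.
Since the ranks differ, the system is inconsistent.
It has no solutions.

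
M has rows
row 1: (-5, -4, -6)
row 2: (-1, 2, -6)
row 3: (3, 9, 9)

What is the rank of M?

Row reduce to echelon form.
R2 ← R2 − (1/5)·R1: [0, 14/5, -24/5]
R3 ← R3 + (3/5)·R1: [0, 33/5, 27/5]
R3 ← R3 − (33/14)·R2: [0, 0, 117/7]
Echelon form has 3 nonzero rows, so rank(M) = 3.

3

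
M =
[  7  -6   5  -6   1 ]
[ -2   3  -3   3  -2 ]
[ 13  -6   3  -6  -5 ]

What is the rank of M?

Row reduce to echelon form.
R2 ← R2 + (2/7)·R1: [0, 9/7, -11/7, 9/7, -12/7]
R3 ← R3 − (13/7)·R1: [0, 36/7, -44/7, 36/7, -48/7]
R3 ← R3 − (4)·R2: [0, 0, 0, 0, 0]
Echelon form has 2 nonzero rows, so rank(M) = 2.

2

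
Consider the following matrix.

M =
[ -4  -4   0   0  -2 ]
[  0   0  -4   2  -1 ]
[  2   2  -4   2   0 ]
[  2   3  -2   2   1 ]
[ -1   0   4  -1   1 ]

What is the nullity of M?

2

Row reduce to echelon form.
R3 ← R3 + (1/2)·R1: [0, 0, -4, 2, -1]
R4 ← R4 + (1/2)·R1: [0, 1, -2, 2, 0]
R5 ← R5 − (1/4)·R1: [0, 1, 4, -1, 3/2]
Swap R2 ↔ R4
R5 ← R5 − R2: [0, 0, 6, -3, 3/2]
R4 ← R4 − R3: [0, 0, 0, 0, 0]
R5 ← R5 + (3/2)·R3: [0, 0, 0, 0, 0]
3 nonzero rows, so rank(M) = 3.
M has 5 columns; by rank–nullity, nullity = 5 − 3 = 2.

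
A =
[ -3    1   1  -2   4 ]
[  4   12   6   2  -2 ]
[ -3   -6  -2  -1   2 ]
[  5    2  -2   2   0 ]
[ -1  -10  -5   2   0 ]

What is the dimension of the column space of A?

Row reduce to echelon form.
R2 ← R2 + (4/3)·R1: [0, 40/3, 22/3, -2/3, 10/3]
R3 ← R3 − R1: [0, -7, -3, 1, -2]
R4 ← R4 + (5/3)·R1: [0, 11/3, -1/3, -4/3, 20/3]
R5 ← R5 − (1/3)·R1: [0, -31/3, -16/3, 8/3, -4/3]
R3 ← R3 + (21/40)·R2: [0, 0, 17/20, 13/20, -1/4]
R4 ← R4 − (11/40)·R2: [0, 0, -47/20, -23/20, 23/4]
R5 ← R5 + (31/40)·R2: [0, 0, 7/20, 43/20, 5/4]
R4 ← R4 + (47/17)·R3: [0, 0, 0, 11/17, 86/17]
R5 ← R5 − (7/17)·R3: [0, 0, 0, 32/17, 23/17]
R5 ← R5 − (32/11)·R4: [0, 0, 0, 0, -147/11]
Echelon form has 5 nonzero rows, so rank(A) = 5.
The column space has dimension equal to the rank: 5.

5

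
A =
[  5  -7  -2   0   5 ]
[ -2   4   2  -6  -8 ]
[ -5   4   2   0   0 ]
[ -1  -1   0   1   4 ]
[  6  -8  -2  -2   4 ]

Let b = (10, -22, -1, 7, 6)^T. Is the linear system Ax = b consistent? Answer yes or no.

Row reduce the augmented matrix [A | b].
R2 ← R2 + (2/5)·R1: [0, 6/5, 6/5, -6, -6, -18]
R3 ← R3 + R1: [0, -3, 0, 0, 5, 9]
R4 ← R4 + (1/5)·R1: [0, -12/5, -2/5, 1, 5, 9]
R5 ← R5 − (6/5)·R1: [0, 2/5, 2/5, -2, -2, -6]
R3 ← R3 + (5/2)·R2: [0, 0, 3, -15, -10, -36]
R4 ← R4 + (2)·R2: [0, 0, 2, -11, -7, -27]
R5 ← R5 − (1/3)·R2: [0, 0, 0, 0, 0, 0]
R4 ← R4 − (2/3)·R3: [0, 0, 0, -1, -1/3, -3]
The echelon form has 4 nonzero rows, and every pivot lies in the first 5 columns, so rank(A) = rank([A|b]) = 4.
The system is consistent.

yes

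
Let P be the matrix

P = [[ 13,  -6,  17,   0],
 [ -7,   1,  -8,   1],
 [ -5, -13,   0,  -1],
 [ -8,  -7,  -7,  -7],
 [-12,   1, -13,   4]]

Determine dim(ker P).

Row reduce to echelon form.
R2 ← R2 + (7/13)·R1: [0, -29/13, 15/13, 1]
R3 ← R3 + (5/13)·R1: [0, -199/13, 85/13, -1]
R4 ← R4 + (8/13)·R1: [0, -139/13, 45/13, -7]
R5 ← R5 + (12/13)·R1: [0, -59/13, 35/13, 4]
R3 ← R3 − (199/29)·R2: [0, 0, -40/29, -228/29]
R4 ← R4 − (139/29)·R2: [0, 0, -60/29, -342/29]
R5 ← R5 − (59/29)·R2: [0, 0, 10/29, 57/29]
R4 ← R4 − (3/2)·R3: [0, 0, 0, 0]
R5 ← R5 + (1/4)·R3: [0, 0, 0, 0]
3 nonzero rows, so rank(P) = 3.
P has 4 columns; by rank–nullity, nullity = 4 − 3 = 1.

1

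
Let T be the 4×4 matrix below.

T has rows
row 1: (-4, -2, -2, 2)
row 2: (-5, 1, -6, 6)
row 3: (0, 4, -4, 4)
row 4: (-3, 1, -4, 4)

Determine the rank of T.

Row reduce to echelon form.
R2 ← R2 − (5/4)·R1: [0, 7/2, -7/2, 7/2]
R4 ← R4 − (3/4)·R1: [0, 5/2, -5/2, 5/2]
R3 ← R3 − (8/7)·R2: [0, 0, 0, 0]
R4 ← R4 − (5/7)·R2: [0, 0, 0, 0]
Echelon form has 2 nonzero rows, so rank(T) = 2.

2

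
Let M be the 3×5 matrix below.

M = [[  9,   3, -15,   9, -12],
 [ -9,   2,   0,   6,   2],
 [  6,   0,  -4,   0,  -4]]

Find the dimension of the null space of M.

3

Row reduce to echelon form.
R2 ← R2 + R1: [0, 5, -15, 15, -10]
R3 ← R3 − (2/3)·R1: [0, -2, 6, -6, 4]
R3 ← R3 + (2/5)·R2: [0, 0, 0, 0, 0]
2 nonzero rows, so rank(M) = 2.
M has 5 columns; by rank–nullity, nullity = 5 − 2 = 3.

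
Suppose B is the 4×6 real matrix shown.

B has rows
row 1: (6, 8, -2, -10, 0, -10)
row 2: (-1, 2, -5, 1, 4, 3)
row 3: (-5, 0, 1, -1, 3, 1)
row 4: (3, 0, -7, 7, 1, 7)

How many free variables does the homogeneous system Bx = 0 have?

Row reduce to echelon form.
R2 ← R2 + (1/6)·R1: [0, 10/3, -16/3, -2/3, 4, 4/3]
R3 ← R3 + (5/6)·R1: [0, 20/3, -2/3, -28/3, 3, -22/3]
R4 ← R4 − (1/2)·R1: [0, -4, -6, 12, 1, 12]
R3 ← R3 − (2)·R2: [0, 0, 10, -8, -5, -10]
R4 ← R4 + (6/5)·R2: [0, 0, -62/5, 56/5, 29/5, 68/5]
R4 ← R4 + (31/25)·R3: [0, 0, 0, 32/25, -2/5, 6/5]
4 nonzero rows, so rank(B) = 4.
B has 6 columns; by rank–nullity, nullity = 6 − 4 = 2.

2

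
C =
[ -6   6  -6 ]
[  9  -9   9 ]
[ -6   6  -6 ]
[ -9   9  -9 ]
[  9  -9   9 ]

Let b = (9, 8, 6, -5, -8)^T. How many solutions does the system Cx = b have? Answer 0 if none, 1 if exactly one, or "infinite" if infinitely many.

0

Row reduce the augmented matrix [C | b].
R2 ← R2 + (3/2)·R1: [0, 0, 0, 43/2]
R3 ← R3 − R1: [0, 0, 0, -3]
R4 ← R4 − (3/2)·R1: [0, 0, 0, -37/2]
R5 ← R5 + (3/2)·R1: [0, 0, 0, 11/2]
R3 ← R3 + (6/43)·R2: [0, 0, 0, 0]
R4 ← R4 + (37/43)·R2: [0, 0, 0, 0]
R5 ← R5 − (11/43)·R2: [0, 0, 0, 0]
The echelon form has 2 nonzero rows; the last pivot sits in the augmented column, so rank(C) = 1 but rank([C|b]) = 2.
Since the ranks differ, the system is inconsistent.
It has no solutions.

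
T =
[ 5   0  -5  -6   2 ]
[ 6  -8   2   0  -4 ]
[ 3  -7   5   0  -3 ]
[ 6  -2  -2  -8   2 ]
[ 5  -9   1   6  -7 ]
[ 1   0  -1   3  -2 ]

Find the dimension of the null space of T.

1

Row reduce to echelon form.
R2 ← R2 − (6/5)·R1: [0, -8, 8, 36/5, -32/5]
R3 ← R3 − (3/5)·R1: [0, -7, 8, 18/5, -21/5]
R4 ← R4 − (6/5)·R1: [0, -2, 4, -4/5, -2/5]
R5 ← R5 − R1: [0, -9, 6, 12, -9]
R6 ← R6 − (1/5)·R1: [0, 0, 0, 21/5, -12/5]
R3 ← R3 − (7/8)·R2: [0, 0, 1, -27/10, 7/5]
R4 ← R4 − (1/4)·R2: [0, 0, 2, -13/5, 6/5]
R5 ← R5 − (9/8)·R2: [0, 0, -3, 39/10, -9/5]
R4 ← R4 − (2)·R3: [0, 0, 0, 14/5, -8/5]
R5 ← R5 + (3)·R3: [0, 0, 0, -21/5, 12/5]
R5 ← R5 + (3/2)·R4: [0, 0, 0, 0, 0]
R6 ← R6 − (3/2)·R4: [0, 0, 0, 0, 0]
4 nonzero rows, so rank(T) = 4.
T has 5 columns; by rank–nullity, nullity = 5 − 4 = 1.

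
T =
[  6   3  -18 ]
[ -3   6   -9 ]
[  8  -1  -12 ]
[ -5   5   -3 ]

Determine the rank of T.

2

Row reduce to echelon form.
R2 ← R2 + (1/2)·R1: [0, 15/2, -18]
R3 ← R3 − (4/3)·R1: [0, -5, 12]
R4 ← R4 + (5/6)·R1: [0, 15/2, -18]
R3 ← R3 + (2/3)·R2: [0, 0, 0]
R4 ← R4 − R2: [0, 0, 0]
Echelon form has 2 nonzero rows, so rank(T) = 2.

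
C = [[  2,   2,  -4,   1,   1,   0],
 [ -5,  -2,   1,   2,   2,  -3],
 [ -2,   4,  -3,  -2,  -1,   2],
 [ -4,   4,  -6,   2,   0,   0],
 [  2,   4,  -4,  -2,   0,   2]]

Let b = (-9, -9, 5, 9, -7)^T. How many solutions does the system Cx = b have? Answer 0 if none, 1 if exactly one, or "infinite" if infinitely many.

0

Row reduce the augmented matrix [C | b].
R2 ← R2 + (5/2)·R1: [0, 3, -9, 9/2, 9/2, -3, -63/2]
R3 ← R3 + R1: [0, 6, -7, -1, 0, 2, -4]
R4 ← R4 + (2)·R1: [0, 8, -14, 4, 2, 0, -9]
R5 ← R5 − R1: [0, 2, 0, -3, -1, 2, 2]
R3 ← R3 − (2)·R2: [0, 0, 11, -10, -9, 8, 59]
R4 ← R4 − (8/3)·R2: [0, 0, 10, -8, -10, 8, 75]
R5 ← R5 − (2/3)·R2: [0, 0, 6, -6, -4, 4, 23]
R4 ← R4 − (10/11)·R3: [0, 0, 0, 12/11, -20/11, 8/11, 235/11]
R5 ← R5 − (6/11)·R3: [0, 0, 0, -6/11, 10/11, -4/11, -101/11]
R5 ← R5 + (1/2)·R4: [0, 0, 0, 0, 0, 0, 3/2]
The echelon form has 5 nonzero rows; the last pivot sits in the augmented column, so rank(C) = 4 but rank([C|b]) = 5.
Since the ranks differ, the system is inconsistent.
It has no solutions.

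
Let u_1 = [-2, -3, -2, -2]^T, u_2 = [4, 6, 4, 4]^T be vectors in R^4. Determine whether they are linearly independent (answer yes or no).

Form the matrix with these vectors as rows and row reduce.
R2 ← R2 + (2)·R1: [0, 0, 0, 0]
1 nonzero row, so the 2 vectors span a space of dimension 1.
Since 1 < 2, the vectors are linearly dependent.

no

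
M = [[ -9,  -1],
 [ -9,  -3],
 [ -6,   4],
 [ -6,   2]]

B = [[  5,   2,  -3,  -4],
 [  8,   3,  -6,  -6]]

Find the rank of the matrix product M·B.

First compute MB:
[[-53, -21,  33,  42],
 [-69, -27,  45,  54],
 [  2,   0,  -6,   0],
 [-14,  -6,   6,  12]]
Now row reduce the product.
R2 ← R2 − (69/53)·R1: [0, 18/53, 108/53, -36/53]
R3 ← R3 + (2/53)·R1: [0, -42/53, -252/53, 84/53]
R4 ← R4 − (14/53)·R1: [0, -24/53, -144/53, 48/53]
R3 ← R3 + (7/3)·R2: [0, 0, 0, 0]
R4 ← R4 + (4/3)·R2: [0, 0, 0, 0]
2 nonzero rows, so rank(MB) = 2.

2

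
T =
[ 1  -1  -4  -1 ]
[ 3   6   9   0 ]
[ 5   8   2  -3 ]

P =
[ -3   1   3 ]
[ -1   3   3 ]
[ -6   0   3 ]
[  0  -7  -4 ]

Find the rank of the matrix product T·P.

3

First compute TP:
[[ 22,   5,  -8],
 [-69,  21,  54],
 [-35,  50,  57]]
Now row reduce the product.
R2 ← R2 + (69/22)·R1: [0, 807/22, 318/11]
R3 ← R3 + (35/22)·R1: [0, 1275/22, 487/11]
R3 ← R3 − (425/269)·R2: [0, 0, -377/269]
3 nonzero rows, so rank(TP) = 3.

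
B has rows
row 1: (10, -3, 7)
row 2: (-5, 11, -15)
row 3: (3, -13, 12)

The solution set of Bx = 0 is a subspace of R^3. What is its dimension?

Row reduce to echelon form.
R2 ← R2 + (1/2)·R1: [0, 19/2, -23/2]
R3 ← R3 − (3/10)·R1: [0, -121/10, 99/10]
R3 ← R3 + (121/95)·R2: [0, 0, -451/95]
3 nonzero rows, so rank(B) = 3.
B has 3 columns; by rank–nullity, nullity = 3 − 3 = 0.

0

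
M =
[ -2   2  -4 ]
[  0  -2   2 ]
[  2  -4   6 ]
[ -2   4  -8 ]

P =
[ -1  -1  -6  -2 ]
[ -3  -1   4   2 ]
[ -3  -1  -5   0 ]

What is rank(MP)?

First compute MP:
[[  8,   4,  40,   8],
 [  0,   0, -18,  -4],
 [ -8,  -4, -58, -12],
 [ 14,   6,  68,  12]]
Now row reduce the product.
R3 ← R3 + R1: [0, 0, -18, -4]
R4 ← R4 − (7/4)·R1: [0, -1, -2, -2]
Swap R2 ↔ R4
R4 ← R4 − R3: [0, 0, 0, 0]
3 nonzero rows, so rank(MP) = 3.

3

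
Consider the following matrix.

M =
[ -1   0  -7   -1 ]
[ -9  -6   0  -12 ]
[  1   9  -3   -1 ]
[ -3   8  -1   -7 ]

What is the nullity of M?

1

Row reduce to echelon form.
R2 ← R2 − (9)·R1: [0, -6, 63, -3]
R3 ← R3 + R1: [0, 9, -10, -2]
R4 ← R4 − (3)·R1: [0, 8, 20, -4]
R3 ← R3 + (3/2)·R2: [0, 0, 169/2, -13/2]
R4 ← R4 + (4/3)·R2: [0, 0, 104, -8]
R4 ← R4 − (16/13)·R3: [0, 0, 0, 0]
3 nonzero rows, so rank(M) = 3.
M has 4 columns; by rank–nullity, nullity = 4 − 3 = 1.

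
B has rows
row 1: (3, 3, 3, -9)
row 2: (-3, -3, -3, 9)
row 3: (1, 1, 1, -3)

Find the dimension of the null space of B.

Row reduce to echelon form.
R2 ← R2 + R1: [0, 0, 0, 0]
R3 ← R3 − (1/3)·R1: [0, 0, 0, 0]
1 nonzero row, so rank(B) = 1.
B has 4 columns; by rank–nullity, nullity = 4 − 1 = 3.

3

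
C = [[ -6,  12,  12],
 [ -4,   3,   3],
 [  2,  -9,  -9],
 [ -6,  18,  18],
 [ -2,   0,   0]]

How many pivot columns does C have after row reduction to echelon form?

Row reduce to echelon form.
R2 ← R2 − (2/3)·R1: [0, -5, -5]
R3 ← R3 + (1/3)·R1: [0, -5, -5]
R4 ← R4 − R1: [0, 6, 6]
R5 ← R5 − (1/3)·R1: [0, -4, -4]
R3 ← R3 − R2: [0, 0, 0]
R4 ← R4 + (6/5)·R2: [0, 0, 0]
R5 ← R5 − (4/5)·R2: [0, 0, 0]
Echelon form has 2 nonzero rows, so rank(C) = 2.
Each nonzero row contributes one pivot column: 2 pivot columns.

2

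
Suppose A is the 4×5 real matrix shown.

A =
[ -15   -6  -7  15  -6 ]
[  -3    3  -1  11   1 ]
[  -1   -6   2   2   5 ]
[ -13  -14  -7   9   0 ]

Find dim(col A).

4

Row reduce to echelon form.
R2 ← R2 − (1/5)·R1: [0, 21/5, 2/5, 8, 11/5]
R3 ← R3 − (1/15)·R1: [0, -28/5, 37/15, 1, 27/5]
R4 ← R4 − (13/15)·R1: [0, -44/5, -14/15, -4, 26/5]
R3 ← R3 + (4/3)·R2: [0, 0, 3, 35/3, 25/3]
R4 ← R4 + (44/21)·R2: [0, 0, -2/21, 268/21, 206/21]
R4 ← R4 + (2/63)·R3: [0, 0, 0, 2482/189, 272/27]
Echelon form has 4 nonzero rows, so rank(A) = 4.
The column space has dimension equal to the rank: 4.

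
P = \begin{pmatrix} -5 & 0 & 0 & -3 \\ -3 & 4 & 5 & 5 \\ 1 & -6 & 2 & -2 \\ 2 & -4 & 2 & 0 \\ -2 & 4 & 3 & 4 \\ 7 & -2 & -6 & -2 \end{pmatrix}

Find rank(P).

3

Row reduce to echelon form.
R2 ← R2 − (3/5)·R1: [0, 4, 5, 34/5]
R3 ← R3 + (1/5)·R1: [0, -6, 2, -13/5]
R4 ← R4 + (2/5)·R1: [0, -4, 2, -6/5]
R5 ← R5 − (2/5)·R1: [0, 4, 3, 26/5]
R6 ← R6 + (7/5)·R1: [0, -2, -6, -31/5]
R3 ← R3 + (3/2)·R2: [0, 0, 19/2, 38/5]
R4 ← R4 + R2: [0, 0, 7, 28/5]
R5 ← R5 − R2: [0, 0, -2, -8/5]
R6 ← R6 + (1/2)·R2: [0, 0, -7/2, -14/5]
R4 ← R4 − (14/19)·R3: [0, 0, 0, 0]
R5 ← R5 + (4/19)·R3: [0, 0, 0, 0]
R6 ← R6 + (7/19)·R3: [0, 0, 0, 0]
Echelon form has 3 nonzero rows, so rank(P) = 3.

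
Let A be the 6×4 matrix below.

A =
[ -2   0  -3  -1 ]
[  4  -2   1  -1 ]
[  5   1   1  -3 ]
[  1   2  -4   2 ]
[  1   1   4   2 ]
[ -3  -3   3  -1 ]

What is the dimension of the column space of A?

4

Row reduce to echelon form.
R2 ← R2 + (2)·R1: [0, -2, -5, -3]
R3 ← R3 + (5/2)·R1: [0, 1, -13/2, -11/2]
R4 ← R4 + (1/2)·R1: [0, 2, -11/2, 3/2]
R5 ← R5 + (1/2)·R1: [0, 1, 5/2, 3/2]
R6 ← R6 − (3/2)·R1: [0, -3, 15/2, 1/2]
R3 ← R3 + (1/2)·R2: [0, 0, -9, -7]
R4 ← R4 + R2: [0, 0, -21/2, -3/2]
R5 ← R5 + (1/2)·R2: [0, 0, 0, 0]
R6 ← R6 − (3/2)·R2: [0, 0, 15, 5]
R4 ← R4 − (7/6)·R3: [0, 0, 0, 20/3]
R6 ← R6 + (5/3)·R3: [0, 0, 0, -20/3]
R6 ← R6 + R4: [0, 0, 0, 0]
Echelon form has 4 nonzero rows, so rank(A) = 4.
The column space has dimension equal to the rank: 4.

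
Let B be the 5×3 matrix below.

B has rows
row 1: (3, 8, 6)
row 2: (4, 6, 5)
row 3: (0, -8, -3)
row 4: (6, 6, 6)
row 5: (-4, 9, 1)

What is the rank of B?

Row reduce to echelon form.
R2 ← R2 − (4/3)·R1: [0, -14/3, -3]
R4 ← R4 − (2)·R1: [0, -10, -6]
R5 ← R5 + (4/3)·R1: [0, 59/3, 9]
R3 ← R3 − (12/7)·R2: [0, 0, 15/7]
R4 ← R4 − (15/7)·R2: [0, 0, 3/7]
R5 ← R5 + (59/14)·R2: [0, 0, -51/14]
R4 ← R4 − (1/5)·R3: [0, 0, 0]
R5 ← R5 + (17/10)·R3: [0, 0, 0]
Echelon form has 3 nonzero rows, so rank(B) = 3.

3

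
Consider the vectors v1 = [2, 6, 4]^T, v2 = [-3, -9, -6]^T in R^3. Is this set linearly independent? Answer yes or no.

no

Form the matrix with these vectors as rows and row reduce.
R2 ← R2 + (3/2)·R1: [0, 0, 0]
1 nonzero row, so the 2 vectors span a space of dimension 1.
Since 1 < 2, the vectors are linearly dependent.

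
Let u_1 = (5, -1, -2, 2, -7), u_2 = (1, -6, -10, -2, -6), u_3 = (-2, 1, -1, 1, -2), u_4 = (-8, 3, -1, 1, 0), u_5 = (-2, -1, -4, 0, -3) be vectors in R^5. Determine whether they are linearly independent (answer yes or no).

Form the matrix with these vectors as rows and row reduce.
R2 ← R2 − (1/5)·R1: [0, -29/5, -48/5, -12/5, -23/5]
R3 ← R3 + (2/5)·R1: [0, 3/5, -9/5, 9/5, -24/5]
R4 ← R4 + (8/5)·R1: [0, 7/5, -21/5, 21/5, -56/5]
R5 ← R5 + (2/5)·R1: [0, -7/5, -24/5, 4/5, -29/5]
R3 ← R3 + (3/29)·R2: [0, 0, -81/29, 45/29, -153/29]
R4 ← R4 + (7/29)·R2: [0, 0, -189/29, 105/29, -357/29]
R5 ← R5 − (7/29)·R2: [0, 0, -72/29, 40/29, -136/29]
R4 ← R4 − (7/3)·R3: [0, 0, 0, 0, 0]
R5 ← R5 − (8/9)·R3: [0, 0, 0, 0, 0]
3 nonzero rows, so the 5 vectors span a space of dimension 3.
Since 3 < 5, the vectors are linearly dependent.

no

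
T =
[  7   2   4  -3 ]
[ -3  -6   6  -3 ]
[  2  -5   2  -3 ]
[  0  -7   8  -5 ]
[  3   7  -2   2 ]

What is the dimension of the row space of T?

Row reduce to echelon form.
R2 ← R2 + (3/7)·R1: [0, -36/7, 54/7, -30/7]
R3 ← R3 − (2/7)·R1: [0, -39/7, 6/7, -15/7]
R5 ← R5 − (3/7)·R1: [0, 43/7, -26/7, 23/7]
R3 ← R3 − (13/12)·R2: [0, 0, -15/2, 5/2]
R4 ← R4 − (49/36)·R2: [0, 0, -5/2, 5/6]
R5 ← R5 + (43/36)·R2: [0, 0, 11/2, -11/6]
R4 ← R4 − (1/3)·R3: [0, 0, 0, 0]
R5 ← R5 + (11/15)·R3: [0, 0, 0, 0]
Echelon form has 3 nonzero rows, so rank(T) = 3.
The row space has dimension equal to the rank: 3.

3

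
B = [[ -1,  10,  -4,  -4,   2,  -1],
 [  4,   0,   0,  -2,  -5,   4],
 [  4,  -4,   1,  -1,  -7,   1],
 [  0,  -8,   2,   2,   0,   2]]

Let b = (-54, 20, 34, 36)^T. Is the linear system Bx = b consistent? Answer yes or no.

Row reduce the augmented matrix [B | b].
R2 ← R2 + (4)·R1: [0, 40, -16, -18, 3, 0, -196]
R3 ← R3 + (4)·R1: [0, 36, -15, -17, 1, -3, -182]
R3 ← R3 − (9/10)·R2: [0, 0, -3/5, -4/5, -17/10, -3, -28/5]
R4 ← R4 + (1/5)·R2: [0, 0, -6/5, -8/5, 3/5, 2, -16/5]
R4 ← R4 − (2)·R3: [0, 0, 0, 0, 4, 8, 8]
The echelon form has 4 nonzero rows, and every pivot lies in the first 6 columns, so rank(B) = rank([B|b]) = 4.
The system is consistent.

yes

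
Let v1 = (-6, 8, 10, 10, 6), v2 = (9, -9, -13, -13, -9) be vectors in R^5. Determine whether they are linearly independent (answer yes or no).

yes

Form the matrix with these vectors as rows and row reduce.
R2 ← R2 + (3/2)·R1: [0, 3, 2, 2, 0]
2 nonzero rows, so the 2 vectors span a space of dimension 2.
Since 2 = 2, the vectors are linearly independent.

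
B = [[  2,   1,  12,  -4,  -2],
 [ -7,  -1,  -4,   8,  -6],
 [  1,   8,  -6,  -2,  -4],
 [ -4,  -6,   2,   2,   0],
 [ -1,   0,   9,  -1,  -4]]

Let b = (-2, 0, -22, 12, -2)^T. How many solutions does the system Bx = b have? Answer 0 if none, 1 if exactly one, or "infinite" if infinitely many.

Row reduce the augmented matrix [B | b].
R2 ← R2 + (7/2)·R1: [0, 5/2, 38, -6, -13, -7]
R3 ← R3 − (1/2)·R1: [0, 15/2, -12, 0, -3, -21]
R4 ← R4 + (2)·R1: [0, -4, 26, -6, -4, 8]
R5 ← R5 + (1/2)·R1: [0, 1/2, 15, -3, -5, -3]
R3 ← R3 − (3)·R2: [0, 0, -126, 18, 36, 0]
R4 ← R4 + (8/5)·R2: [0, 0, 434/5, -78/5, -124/5, -16/5]
R5 ← R5 − (1/5)·R2: [0, 0, 37/5, -9/5, -12/5, -8/5]
R4 ← R4 + (31/45)·R3: [0, 0, 0, -16/5, 0, -16/5]
R5 ← R5 + (37/630)·R3: [0, 0, 0, -26/35, -2/7, -8/5]
R5 ← R5 − (13/56)·R4: [0, 0, 0, 0, -2/7, -6/7]
The echelon form has 5 nonzero rows, and every pivot lies in the first 5 columns, so rank(B) = rank([B|b]) = 5.
The system is consistent.
rank = 5 = number of unknowns, so the solution is unique.

1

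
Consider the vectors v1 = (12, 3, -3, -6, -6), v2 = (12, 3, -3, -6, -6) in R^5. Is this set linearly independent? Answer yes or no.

Form the matrix with these vectors as rows and row reduce.
R2 ← R2 − R1: [0, 0, 0, 0, 0]
1 nonzero row, so the 2 vectors span a space of dimension 1.
Since 1 < 2, the vectors are linearly dependent.

no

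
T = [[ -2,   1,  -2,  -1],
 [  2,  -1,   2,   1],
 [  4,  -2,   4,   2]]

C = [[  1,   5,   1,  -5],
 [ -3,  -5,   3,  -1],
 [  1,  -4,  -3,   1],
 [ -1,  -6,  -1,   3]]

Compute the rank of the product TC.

First compute TC:
[[ -6,  -1,   8,   4],
 [  6,   1,  -8,  -4],
 [ 12,   2, -16,  -8]]
Now row reduce the product.
R2 ← R2 + R1: [0, 0, 0, 0]
R3 ← R3 + (2)·R1: [0, 0, 0, 0]
1 nonzero row, so rank(TC) = 1.

1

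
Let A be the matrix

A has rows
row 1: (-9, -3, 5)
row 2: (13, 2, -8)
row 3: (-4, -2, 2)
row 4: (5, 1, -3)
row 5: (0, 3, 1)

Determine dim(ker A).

1

Row reduce to echelon form.
R2 ← R2 + (13/9)·R1: [0, -7/3, -7/9]
R3 ← R3 − (4/9)·R1: [0, -2/3, -2/9]
R4 ← R4 + (5/9)·R1: [0, -2/3, -2/9]
R3 ← R3 − (2/7)·R2: [0, 0, 0]
R4 ← R4 − (2/7)·R2: [0, 0, 0]
R5 ← R5 + (9/7)·R2: [0, 0, 0]
2 nonzero rows, so rank(A) = 2.
A has 3 columns; by rank–nullity, nullity = 3 − 2 = 1.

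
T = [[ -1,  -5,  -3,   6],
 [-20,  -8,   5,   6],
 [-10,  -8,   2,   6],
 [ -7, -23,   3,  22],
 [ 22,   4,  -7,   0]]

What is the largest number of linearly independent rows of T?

Row reduce to echelon form.
R2 ← R2 − (20)·R1: [0, 92, 65, -114]
R3 ← R3 − (10)·R1: [0, 42, 32, -54]
R4 ← R4 − (7)·R1: [0, 12, 24, -20]
R5 ← R5 + (22)·R1: [0, -106, -73, 132]
R3 ← R3 − (21/46)·R2: [0, 0, 107/46, -45/23]
R4 ← R4 − (3/23)·R2: [0, 0, 357/23, -118/23]
R5 ← R5 + (53/46)·R2: [0, 0, 87/46, 15/23]
R4 ← R4 − (714/107)·R3: [0, 0, 0, 848/107]
R5 ← R5 − (87/107)·R3: [0, 0, 0, 240/107]
R5 ← R5 − (15/53)·R4: [0, 0, 0, 0]
Echelon form has 4 nonzero rows, so rank(T) = 4.
The rank gives the maximum number of linearly independent rows: 4.

4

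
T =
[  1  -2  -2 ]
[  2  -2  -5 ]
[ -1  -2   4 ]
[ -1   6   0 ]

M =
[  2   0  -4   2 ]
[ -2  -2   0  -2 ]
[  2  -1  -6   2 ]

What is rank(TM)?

2

First compute TM:
[[  2,   6,   8,   2],
 [ -2,   9,  22,  -2],
 [ 10,   0, -20,  10],
 [-14, -12,   4, -14]]
Now row reduce the product.
R2 ← R2 + R1: [0, 15, 30, 0]
R3 ← R3 − (5)·R1: [0, -30, -60, 0]
R4 ← R4 + (7)·R1: [0, 30, 60, 0]
R3 ← R3 + (2)·R2: [0, 0, 0, 0]
R4 ← R4 − (2)·R2: [0, 0, 0, 0]
2 nonzero rows, so rank(TM) = 2.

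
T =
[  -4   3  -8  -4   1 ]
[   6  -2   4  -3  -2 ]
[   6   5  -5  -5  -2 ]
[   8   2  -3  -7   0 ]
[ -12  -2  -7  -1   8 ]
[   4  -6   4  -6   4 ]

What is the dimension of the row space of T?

Row reduce to echelon form.
R2 ← R2 + (3/2)·R1: [0, 5/2, -8, -9, -1/2]
R3 ← R3 + (3/2)·R1: [0, 19/2, -17, -11, -1/2]
R4 ← R4 + (2)·R1: [0, 8, -19, -15, 2]
R5 ← R5 − (3)·R1: [0, -11, 17, 11, 5]
R6 ← R6 + R1: [0, -3, -4, -10, 5]
R3 ← R3 − (19/5)·R2: [0, 0, 67/5, 116/5, 7/5]
R4 ← R4 − (16/5)·R2: [0, 0, 33/5, 69/5, 18/5]
R5 ← R5 + (22/5)·R2: [0, 0, -91/5, -143/5, 14/5]
R6 ← R6 + (6/5)·R2: [0, 0, -68/5, -104/5, 22/5]
R4 ← R4 − (33/67)·R3: [0, 0, 0, 159/67, 195/67]
R5 ← R5 + (91/67)·R3: [0, 0, 0, 195/67, 315/67]
R6 ← R6 + (68/67)·R3: [0, 0, 0, 184/67, 390/67]
R5 ← R5 − (65/53)·R4: [0, 0, 0, 0, 60/53]
R6 ← R6 − (184/159)·R4: [0, 0, 0, 0, 130/53]
R6 ← R6 − (13/6)·R5: [0, 0, 0, 0, 0]
Echelon form has 5 nonzero rows, so rank(T) = 5.
The row space has dimension equal to the rank: 5.

5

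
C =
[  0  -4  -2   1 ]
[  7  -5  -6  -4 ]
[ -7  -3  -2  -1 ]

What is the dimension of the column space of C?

Row reduce to echelon form.
Swap R1 ↔ R2
R3 ← R3 + R1: [0, -8, -8, -5]
R3 ← R3 − (2)·R2: [0, 0, -4, -7]
Echelon form has 3 nonzero rows, so rank(C) = 3.
The column space has dimension equal to the rank: 3.

3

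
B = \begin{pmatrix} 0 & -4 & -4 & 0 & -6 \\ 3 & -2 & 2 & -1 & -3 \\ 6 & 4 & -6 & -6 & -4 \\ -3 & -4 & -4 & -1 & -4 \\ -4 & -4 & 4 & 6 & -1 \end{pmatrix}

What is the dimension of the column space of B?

5

Row reduce to echelon form.
Swap R1 ↔ R2
R3 ← R3 − (2)·R1: [0, 8, -10, -4, 2]
R4 ← R4 + R1: [0, -6, -2, -2, -7]
R5 ← R5 + (4/3)·R1: [0, -20/3, 20/3, 14/3, -5]
R3 ← R3 + (2)·R2: [0, 0, -18, -4, -10]
R4 ← R4 − (3/2)·R2: [0, 0, 4, -2, 2]
R5 ← R5 − (5/3)·R2: [0, 0, 40/3, 14/3, 5]
R4 ← R4 + (2/9)·R3: [0, 0, 0, -26/9, -2/9]
R5 ← R5 + (20/27)·R3: [0, 0, 0, 46/27, -65/27]
R5 ← R5 + (23/39)·R4: [0, 0, 0, 0, -33/13]
Echelon form has 5 nonzero rows, so rank(B) = 5.
The column space has dimension equal to the rank: 5.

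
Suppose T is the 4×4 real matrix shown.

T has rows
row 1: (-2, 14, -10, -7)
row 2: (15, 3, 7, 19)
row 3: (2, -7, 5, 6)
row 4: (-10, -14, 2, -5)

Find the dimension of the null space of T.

0

Row reduce to echelon form.
R2 ← R2 + (15/2)·R1: [0, 108, -68, -67/2]
R3 ← R3 + R1: [0, 7, -5, -1]
R4 ← R4 − (5)·R1: [0, -84, 52, 30]
R3 ← R3 − (7/108)·R2: [0, 0, -16/27, 253/216]
R4 ← R4 + (7/9)·R2: [0, 0, -8/9, 71/18]
R4 ← R4 − (3/2)·R3: [0, 0, 0, 35/16]
4 nonzero rows, so rank(T) = 4.
T has 4 columns; by rank–nullity, nullity = 4 − 4 = 0.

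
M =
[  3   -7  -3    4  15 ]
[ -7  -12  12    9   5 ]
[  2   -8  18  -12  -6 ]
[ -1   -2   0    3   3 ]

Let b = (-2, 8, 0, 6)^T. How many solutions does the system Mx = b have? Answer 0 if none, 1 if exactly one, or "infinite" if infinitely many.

Row reduce the augmented matrix [M | b].
R2 ← R2 + (7/3)·R1: [0, -85/3, 5, 55/3, 40, 10/3]
R3 ← R3 − (2/3)·R1: [0, -10/3, 20, -44/3, -16, 4/3]
R4 ← R4 + (1/3)·R1: [0, -13/3, -1, 13/3, 8, 16/3]
R3 ← R3 − (2/17)·R2: [0, 0, 330/17, -286/17, -352/17, 16/17]
R4 ← R4 − (13/85)·R2: [0, 0, -30/17, 26/17, 32/17, 82/17]
R4 ← R4 + (1/11)·R3: [0, 0, 0, 0, 0, 54/11]
The echelon form has 4 nonzero rows; the last pivot sits in the augmented column, so rank(M) = 3 but rank([M|b]) = 4.
Since the ranks differ, the system is inconsistent.
It has no solutions.

0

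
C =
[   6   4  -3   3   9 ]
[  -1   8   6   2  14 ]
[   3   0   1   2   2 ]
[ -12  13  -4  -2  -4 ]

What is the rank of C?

Row reduce to echelon form.
R2 ← R2 + (1/6)·R1: [0, 26/3, 11/2, 5/2, 31/2]
R3 ← R3 − (1/2)·R1: [0, -2, 5/2, 1/2, -5/2]
R4 ← R4 + (2)·R1: [0, 21, -10, 4, 14]
R3 ← R3 + (3/13)·R2: [0, 0, 49/13, 14/13, 14/13]
R4 ← R4 − (63/26)·R2: [0, 0, -1213/52, -107/52, -1225/52]
R4 ← R4 + (1213/196)·R3: [0, 0, 0, 129/28, -473/28]
Echelon form has 4 nonzero rows, so rank(C) = 4.

4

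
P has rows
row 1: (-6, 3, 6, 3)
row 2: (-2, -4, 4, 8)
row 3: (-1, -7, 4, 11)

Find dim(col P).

Row reduce to echelon form.
R2 ← R2 − (1/3)·R1: [0, -5, 2, 7]
R3 ← R3 − (1/6)·R1: [0, -15/2, 3, 21/2]
R3 ← R3 − (3/2)·R2: [0, 0, 0, 0]
Echelon form has 2 nonzero rows, so rank(P) = 2.
The column space has dimension equal to the rank: 2.

2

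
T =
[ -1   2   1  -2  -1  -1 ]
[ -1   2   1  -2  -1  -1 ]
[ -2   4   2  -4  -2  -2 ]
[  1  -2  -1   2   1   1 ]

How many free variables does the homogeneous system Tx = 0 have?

5

Row reduce to echelon form.
R2 ← R2 − R1: [0, 0, 0, 0, 0, 0]
R3 ← R3 − (2)·R1: [0, 0, 0, 0, 0, 0]
R4 ← R4 + R1: [0, 0, 0, 0, 0, 0]
1 nonzero row, so rank(T) = 1.
T has 6 columns; by rank–nullity, nullity = 6 − 1 = 5.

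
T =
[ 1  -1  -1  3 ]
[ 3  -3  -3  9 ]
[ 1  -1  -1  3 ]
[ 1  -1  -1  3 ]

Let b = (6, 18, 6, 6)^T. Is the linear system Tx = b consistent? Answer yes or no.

Row reduce the augmented matrix [T | b].
R2 ← R2 − (3)·R1: [0, 0, 0, 0, 0]
R3 ← R3 − R1: [0, 0, 0, 0, 0]
R4 ← R4 − R1: [0, 0, 0, 0, 0]
The echelon form has 1 nonzero rows, and every pivot lies in the first 4 columns, so rank(T) = rank([T|b]) = 1.
The system is consistent.

yes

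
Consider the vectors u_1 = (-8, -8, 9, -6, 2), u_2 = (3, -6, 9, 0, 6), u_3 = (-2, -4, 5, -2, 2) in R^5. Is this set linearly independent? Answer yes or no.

no

Form the matrix with these vectors as rows and row reduce.
R2 ← R2 + (3/8)·R1: [0, -9, 99/8, -9/4, 27/4]
R3 ← R3 − (1/4)·R1: [0, -2, 11/4, -1/2, 3/2]
R3 ← R3 − (2/9)·R2: [0, 0, 0, 0, 0]
2 nonzero rows, so the 3 vectors span a space of dimension 2.
Since 2 < 3, the vectors are linearly dependent.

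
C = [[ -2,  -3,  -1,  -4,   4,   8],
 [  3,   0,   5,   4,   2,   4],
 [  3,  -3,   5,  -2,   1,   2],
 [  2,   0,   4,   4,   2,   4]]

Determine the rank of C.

Row reduce to echelon form.
R2 ← R2 + (3/2)·R1: [0, -9/2, 7/2, -2, 8, 16]
R3 ← R3 + (3/2)·R1: [0, -15/2, 7/2, -8, 7, 14]
R4 ← R4 + R1: [0, -3, 3, 0, 6, 12]
R3 ← R3 − (5/3)·R2: [0, 0, -7/3, -14/3, -19/3, -38/3]
R4 ← R4 − (2/3)·R2: [0, 0, 2/3, 4/3, 2/3, 4/3]
R4 ← R4 + (2/7)·R3: [0, 0, 0, 0, -8/7, -16/7]
Echelon form has 4 nonzero rows, so rank(C) = 4.

4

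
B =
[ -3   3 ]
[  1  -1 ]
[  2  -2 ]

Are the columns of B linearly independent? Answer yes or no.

no

Row reduce B to echelon form.
R2 ← R2 + (1/3)·R1: [0, 0]
R3 ← R3 + (2/3)·R1: [0, 0]
1 pivot among 2 columns.
Only 1 < 2 pivot columns, so the columns are linearly dependent.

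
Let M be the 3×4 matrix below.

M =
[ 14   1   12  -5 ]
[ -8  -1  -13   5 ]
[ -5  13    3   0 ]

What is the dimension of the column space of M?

Row reduce to echelon form.
R2 ← R2 + (4/7)·R1: [0, -3/7, -43/7, 15/7]
R3 ← R3 + (5/14)·R1: [0, 187/14, 51/7, -25/14]
R3 ← R3 + (187/6)·R2: [0, 0, -1105/6, 65]
Echelon form has 3 nonzero rows, so rank(M) = 3.
The column space has dimension equal to the rank: 3.

3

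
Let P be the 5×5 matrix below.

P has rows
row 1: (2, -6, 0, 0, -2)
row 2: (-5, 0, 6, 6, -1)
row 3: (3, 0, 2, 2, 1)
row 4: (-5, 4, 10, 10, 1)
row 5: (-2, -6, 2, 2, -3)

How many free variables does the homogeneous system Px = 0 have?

2

Row reduce to echelon form.
R2 ← R2 + (5/2)·R1: [0, -15, 6, 6, -6]
R3 ← R3 − (3/2)·R1: [0, 9, 2, 2, 4]
R4 ← R4 + (5/2)·R1: [0, -11, 10, 10, -4]
R5 ← R5 + R1: [0, -12, 2, 2, -5]
R3 ← R3 + (3/5)·R2: [0, 0, 28/5, 28/5, 2/5]
R4 ← R4 − (11/15)·R2: [0, 0, 28/5, 28/5, 2/5]
R5 ← R5 − (4/5)·R2: [0, 0, -14/5, -14/5, -1/5]
R4 ← R4 − R3: [0, 0, 0, 0, 0]
R5 ← R5 + (1/2)·R3: [0, 0, 0, 0, 0]
3 nonzero rows, so rank(P) = 3.
P has 5 columns; by rank–nullity, nullity = 5 − 3 = 2.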